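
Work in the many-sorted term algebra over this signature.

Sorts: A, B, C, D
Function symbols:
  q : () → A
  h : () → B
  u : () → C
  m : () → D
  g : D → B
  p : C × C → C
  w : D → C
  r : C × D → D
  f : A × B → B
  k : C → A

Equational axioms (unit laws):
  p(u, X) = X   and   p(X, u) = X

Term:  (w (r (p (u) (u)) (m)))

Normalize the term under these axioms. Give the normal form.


1. (w (r (p (u) (u)) (m)))  →  (w (r (u) (m)))

normal form = (w (r (u) (m)))


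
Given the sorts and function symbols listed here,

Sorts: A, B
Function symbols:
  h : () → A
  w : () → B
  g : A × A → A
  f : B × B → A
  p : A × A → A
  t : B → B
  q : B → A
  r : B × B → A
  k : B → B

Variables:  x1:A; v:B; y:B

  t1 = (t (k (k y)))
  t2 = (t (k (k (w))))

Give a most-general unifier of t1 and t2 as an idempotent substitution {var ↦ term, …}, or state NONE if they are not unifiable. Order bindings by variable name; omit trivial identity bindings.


{y ↦ (w)}


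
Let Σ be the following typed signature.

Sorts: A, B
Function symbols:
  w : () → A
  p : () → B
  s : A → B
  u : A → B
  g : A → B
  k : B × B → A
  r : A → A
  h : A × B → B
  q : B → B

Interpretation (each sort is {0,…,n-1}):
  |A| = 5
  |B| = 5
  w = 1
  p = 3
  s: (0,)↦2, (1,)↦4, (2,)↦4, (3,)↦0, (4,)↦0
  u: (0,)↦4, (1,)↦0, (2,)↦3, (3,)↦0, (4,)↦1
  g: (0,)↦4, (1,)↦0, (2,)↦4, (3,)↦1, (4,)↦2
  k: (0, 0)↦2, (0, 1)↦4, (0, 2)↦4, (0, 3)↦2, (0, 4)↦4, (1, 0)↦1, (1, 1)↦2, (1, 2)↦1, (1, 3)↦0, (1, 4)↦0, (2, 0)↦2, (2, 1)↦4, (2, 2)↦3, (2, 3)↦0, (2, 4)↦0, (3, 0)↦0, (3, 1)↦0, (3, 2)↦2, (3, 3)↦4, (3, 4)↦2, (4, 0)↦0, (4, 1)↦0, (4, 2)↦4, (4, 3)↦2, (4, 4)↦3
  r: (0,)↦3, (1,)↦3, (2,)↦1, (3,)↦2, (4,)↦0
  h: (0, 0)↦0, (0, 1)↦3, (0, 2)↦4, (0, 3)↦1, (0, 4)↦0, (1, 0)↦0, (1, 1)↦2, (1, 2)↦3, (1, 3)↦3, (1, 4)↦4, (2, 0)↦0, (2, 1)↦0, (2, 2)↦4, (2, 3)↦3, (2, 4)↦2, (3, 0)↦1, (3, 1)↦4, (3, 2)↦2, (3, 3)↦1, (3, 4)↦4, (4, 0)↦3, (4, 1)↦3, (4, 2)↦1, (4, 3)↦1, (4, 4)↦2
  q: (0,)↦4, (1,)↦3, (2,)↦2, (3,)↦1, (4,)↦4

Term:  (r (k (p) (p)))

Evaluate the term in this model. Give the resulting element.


value = 0

  p = 3
  p = 3
  (k (p) (p)) = k(3, 3) = 4
  (r (k (p) (p))) = r(4,) = 0


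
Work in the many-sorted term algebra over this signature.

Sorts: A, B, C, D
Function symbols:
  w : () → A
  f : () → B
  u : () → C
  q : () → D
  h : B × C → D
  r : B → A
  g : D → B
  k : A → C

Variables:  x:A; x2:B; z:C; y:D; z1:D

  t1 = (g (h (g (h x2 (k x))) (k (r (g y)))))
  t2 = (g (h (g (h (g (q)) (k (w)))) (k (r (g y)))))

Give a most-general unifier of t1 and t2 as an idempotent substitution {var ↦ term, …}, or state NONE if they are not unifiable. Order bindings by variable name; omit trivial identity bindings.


{x ↦ (w), x2 ↦ (g (q))}


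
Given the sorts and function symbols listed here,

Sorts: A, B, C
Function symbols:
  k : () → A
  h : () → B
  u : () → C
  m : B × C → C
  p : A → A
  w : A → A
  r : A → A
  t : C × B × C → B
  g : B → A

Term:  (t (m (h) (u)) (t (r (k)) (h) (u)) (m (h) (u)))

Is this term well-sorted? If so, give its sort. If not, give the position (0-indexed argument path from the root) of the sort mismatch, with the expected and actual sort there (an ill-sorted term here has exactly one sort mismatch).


ill-sorted at position [1, 0]: expected C, got A

    (h) : B
    (u) : C
  (m (h) (u)) : C
      (k) : A
    (r (k)) : A
    (h) : B
    (u) : C
  (t (r (k)) (h) (u)) : ✗ arg 0 at [1, 0] has sort A, expected C
    (h) : B
    (u) : C
  (m (h) (u)) : C


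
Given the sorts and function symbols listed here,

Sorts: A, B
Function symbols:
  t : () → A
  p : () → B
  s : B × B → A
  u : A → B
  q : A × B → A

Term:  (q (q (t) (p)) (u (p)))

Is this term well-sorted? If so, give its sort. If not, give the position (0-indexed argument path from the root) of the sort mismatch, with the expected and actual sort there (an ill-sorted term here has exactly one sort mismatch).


ill-sorted at position [1, 0]: expected A, got B

    (t) : A
    (p) : B
  (q (t) (p)) : A
    (p) : B
  (u (p)) : ✗ arg 0 at [1, 0] has sort B, expected A


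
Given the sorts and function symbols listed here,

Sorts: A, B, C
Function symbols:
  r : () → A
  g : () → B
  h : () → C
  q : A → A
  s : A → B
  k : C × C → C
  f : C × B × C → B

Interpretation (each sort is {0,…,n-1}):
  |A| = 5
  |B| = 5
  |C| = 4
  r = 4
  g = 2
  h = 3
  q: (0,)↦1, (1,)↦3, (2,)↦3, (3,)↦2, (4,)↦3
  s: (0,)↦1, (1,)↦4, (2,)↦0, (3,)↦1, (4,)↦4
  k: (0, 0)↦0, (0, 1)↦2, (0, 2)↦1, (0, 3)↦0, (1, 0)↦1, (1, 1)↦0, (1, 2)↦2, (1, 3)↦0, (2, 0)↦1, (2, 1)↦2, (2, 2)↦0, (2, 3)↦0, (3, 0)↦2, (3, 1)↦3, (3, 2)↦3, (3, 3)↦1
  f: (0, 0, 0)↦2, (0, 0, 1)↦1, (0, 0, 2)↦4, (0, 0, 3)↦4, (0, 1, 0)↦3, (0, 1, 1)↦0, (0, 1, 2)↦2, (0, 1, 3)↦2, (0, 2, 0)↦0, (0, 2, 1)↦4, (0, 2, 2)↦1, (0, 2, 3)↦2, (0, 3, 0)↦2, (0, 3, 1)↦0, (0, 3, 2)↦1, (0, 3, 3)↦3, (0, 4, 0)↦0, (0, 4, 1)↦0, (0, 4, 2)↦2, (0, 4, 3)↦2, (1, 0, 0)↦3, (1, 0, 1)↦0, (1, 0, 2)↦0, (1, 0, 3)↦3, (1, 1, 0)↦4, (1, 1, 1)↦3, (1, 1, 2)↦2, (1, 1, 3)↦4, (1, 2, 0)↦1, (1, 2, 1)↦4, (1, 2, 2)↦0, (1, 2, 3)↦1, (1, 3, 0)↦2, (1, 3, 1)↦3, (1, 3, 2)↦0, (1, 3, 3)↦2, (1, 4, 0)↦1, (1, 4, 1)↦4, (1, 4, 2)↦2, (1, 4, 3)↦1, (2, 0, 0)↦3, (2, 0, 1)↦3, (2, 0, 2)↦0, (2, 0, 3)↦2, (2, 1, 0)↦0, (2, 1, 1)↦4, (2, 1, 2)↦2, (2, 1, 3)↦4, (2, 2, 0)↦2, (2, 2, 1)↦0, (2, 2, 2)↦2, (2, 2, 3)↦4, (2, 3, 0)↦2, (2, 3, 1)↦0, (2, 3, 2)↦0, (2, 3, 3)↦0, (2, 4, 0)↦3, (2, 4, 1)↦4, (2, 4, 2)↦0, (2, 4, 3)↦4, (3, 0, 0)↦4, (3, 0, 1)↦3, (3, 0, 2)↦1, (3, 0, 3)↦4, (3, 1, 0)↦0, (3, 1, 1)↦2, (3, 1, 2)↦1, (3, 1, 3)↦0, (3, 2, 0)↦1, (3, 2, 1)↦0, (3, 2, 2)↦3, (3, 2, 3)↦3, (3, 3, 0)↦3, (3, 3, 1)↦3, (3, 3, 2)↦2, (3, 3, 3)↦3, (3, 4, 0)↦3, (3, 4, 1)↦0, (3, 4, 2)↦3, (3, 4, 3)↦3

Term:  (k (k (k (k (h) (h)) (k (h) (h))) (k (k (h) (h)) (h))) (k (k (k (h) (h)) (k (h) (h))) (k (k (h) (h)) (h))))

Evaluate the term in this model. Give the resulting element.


value = 0

  h = 3
  h = 3
  (k (h) (h)) = k(3, 3) = 1
  h = 3
  h = 3
  (k (h) (h)) = k(3, 3) = 1
  (k (k (h) (h)) (k (h) (h))) = k(1, 1) = 0
  h = 3
  h = 3
  (k (h) (h)) = k(3, 3) = 1
  h = 3
  (k (k (h) (h)) (h)) = k(1, 3) = 0
  (k (k (k (h) (h)) (k (h) (h))) (k (k (h) (h)) (h))) = k(0, 0) = 0
  h = 3
  h = 3
  (k (h) (h)) = k(3, 3) = 1
  h = 3
  h = 3
  (k (h) (h)) = k(3, 3) = 1
  (k (k (h) (h)) (k (h) (h))) = k(1, 1) = 0
  h = 3
  h = 3
  (k (h) (h)) = k(3, 3) = 1
  h = 3
  (k (k (h) (h)) (h)) = k(1, 3) = 0
  (k (k (k (h) (h)) (k (h) (h))) (k (k (h) (h)) (h))) = k(0, 0) = 0
  (k (k (k (k (h) (h)) (k (h) (h))) (k (k (h) (h)) (h))) (k (k (k (h) (h)) (k (h) (h))) (k (k (h) (h)) (h)))) = k(0, 0) = 0


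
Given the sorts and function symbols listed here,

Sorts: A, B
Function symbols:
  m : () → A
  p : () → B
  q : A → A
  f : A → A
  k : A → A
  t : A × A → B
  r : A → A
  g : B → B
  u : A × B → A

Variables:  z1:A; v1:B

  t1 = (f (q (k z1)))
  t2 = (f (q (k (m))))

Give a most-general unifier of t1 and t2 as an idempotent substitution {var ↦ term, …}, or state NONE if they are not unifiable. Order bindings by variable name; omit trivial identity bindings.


{z1 ↦ (m)}


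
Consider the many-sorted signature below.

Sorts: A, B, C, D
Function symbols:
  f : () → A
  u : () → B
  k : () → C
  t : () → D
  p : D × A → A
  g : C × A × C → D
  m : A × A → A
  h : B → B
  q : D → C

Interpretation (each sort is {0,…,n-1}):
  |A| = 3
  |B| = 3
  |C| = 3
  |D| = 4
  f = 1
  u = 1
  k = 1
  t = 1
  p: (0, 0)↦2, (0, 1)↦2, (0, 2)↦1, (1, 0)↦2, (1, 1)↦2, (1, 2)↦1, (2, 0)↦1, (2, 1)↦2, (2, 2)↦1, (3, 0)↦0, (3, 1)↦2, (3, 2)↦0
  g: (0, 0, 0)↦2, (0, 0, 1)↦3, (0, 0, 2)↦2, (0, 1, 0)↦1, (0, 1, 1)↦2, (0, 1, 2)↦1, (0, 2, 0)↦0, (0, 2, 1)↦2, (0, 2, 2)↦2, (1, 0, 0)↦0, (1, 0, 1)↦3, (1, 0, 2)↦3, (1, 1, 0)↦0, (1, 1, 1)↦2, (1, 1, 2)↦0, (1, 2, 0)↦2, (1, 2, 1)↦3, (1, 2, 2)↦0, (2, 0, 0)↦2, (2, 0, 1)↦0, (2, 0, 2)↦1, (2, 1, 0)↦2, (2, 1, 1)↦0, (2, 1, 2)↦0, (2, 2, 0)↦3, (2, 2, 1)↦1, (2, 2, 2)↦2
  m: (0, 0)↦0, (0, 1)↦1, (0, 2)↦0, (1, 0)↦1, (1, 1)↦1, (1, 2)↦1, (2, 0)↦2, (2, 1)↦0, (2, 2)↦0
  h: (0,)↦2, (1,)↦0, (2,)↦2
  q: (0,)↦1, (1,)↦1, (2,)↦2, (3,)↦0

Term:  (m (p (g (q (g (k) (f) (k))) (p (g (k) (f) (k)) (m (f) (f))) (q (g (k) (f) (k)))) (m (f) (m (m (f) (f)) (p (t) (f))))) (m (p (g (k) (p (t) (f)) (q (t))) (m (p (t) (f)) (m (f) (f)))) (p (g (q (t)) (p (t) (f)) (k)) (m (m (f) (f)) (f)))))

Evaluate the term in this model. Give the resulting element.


value = 2

  k = 1
  f = 1
  k = 1
  (g (k) (f) (k)) = g(1, 1, 1) = 2
  (q (g (k) (f) (k))) = q(2,) = 2
  k = 1
  f = 1
  k = 1
  (g (k) (f) (k)) = g(1, 1, 1) = 2
  f = 1
  f = 1
  (m (f) (f)) = m(1, 1) = 1
  (p (g (k) (f) (k)) (m (f) (f))) = p(2, 1) = 2
  k = 1
  f = 1
  k = 1
  (g (k) (f) (k)) = g(1, 1, 1) = 2
  (q (g (k) (f) (k))) = q(2,) = 2
  (g (q (g (k) (f) (k))) (p (g (k) (f) (k)) (m (f) (f))) (q (g (k) (f) (k)))) = g(2, 2, 2) = 2
  f = 1
  f = 1
  f = 1
  (m (f) (f)) = m(1, 1) = 1
  t = 1
  f = 1
  (p (t) (f)) = p(1, 1) = 2
  (m (m (f) (f)) (p (t) (f))) = m(1, 2) = 1
  (m (f) (m (m (f) (f)) (p (t) (f)))) = m(1, 1) = 1
  (p (g (q (g (k) (f) (k))) (p (g (k) (f) (k)) (m (f) (f))) (q (g (k) (f) (k)))) (m (f) (m (m (f) (f)) (p (t) (f))))) = p(2, 1) = 2
  k = 1
  t = 1
  f = 1
  (p (t) (f)) = p(1, 1) = 2
  t = 1
  (q (t)) = q(1,) = 1
  (g (k) (p (t) (f)) (q (t))) = g(1, 2, 1) = 3
  t = 1
  f = 1
  (p (t) (f)) = p(1, 1) = 2
  f = 1
  f = 1
  (m (f) (f)) = m(1, 1) = 1
  (m (p (t) (f)) (m (f) (f))) = m(2, 1) = 0
  (p (g (k) (p (t) (f)) (q (t))) (m (p (t) (f)) (m (f) (f)))) = p(3, 0) = 0
  t = 1
  (q (t)) = q(1,) = 1
  t = 1
  f = 1
  (p (t) (f)) = p(1, 1) = 2
  k = 1
  (g (q (t)) (p (t) (f)) (k)) = g(1, 2, 1) = 3
  f = 1
  f = 1
  (m (f) (f)) = m(1, 1) = 1
  f = 1
  (m (m (f) (f)) (f)) = m(1, 1) = 1
  (p (g (q (t)) (p (t) (f)) (k)) (m (m (f) (f)) (f))) = p(3, 1) = 2
  (m (p (g (k) (p (t) (f)) (q (t))) (m (p (t) (f)) (m (f) (f)))) (p (g (q (t)) (p (t) (f)) (k)) (m (m (f) (f)) (f)))) = m(0, 2) = 0
  (m (p (g (q (g (k) (f) (k))) (p (g (k) (f) (k)) (m (f) (f))) (q (g (k) (f) (k)))) (m (f) (m (m (f) (f)) (p (t) (f))))) (m (p (g (k) (p (t) (f)) (q (t))) (m (p (t) (f)) (m (f) (f)))) (p (g (q (t)) (p (t) (f)) (k)) (m (m (f) (f)) (f))))) = m(2, 0) = 2


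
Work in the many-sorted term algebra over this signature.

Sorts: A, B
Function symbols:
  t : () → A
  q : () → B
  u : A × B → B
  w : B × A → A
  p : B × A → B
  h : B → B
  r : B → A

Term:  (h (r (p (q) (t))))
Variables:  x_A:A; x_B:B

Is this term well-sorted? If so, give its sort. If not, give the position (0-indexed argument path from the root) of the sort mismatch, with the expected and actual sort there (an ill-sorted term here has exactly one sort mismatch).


      (q) : B
      (t) : A
    (p (q) (t)) : B
  (r (p (q) (t))) : A
(h (r (p (q) (t)))) : ✗ arg 0 at [0] has sort A, expected B

ill-sorted at position [0]: expected B, got A


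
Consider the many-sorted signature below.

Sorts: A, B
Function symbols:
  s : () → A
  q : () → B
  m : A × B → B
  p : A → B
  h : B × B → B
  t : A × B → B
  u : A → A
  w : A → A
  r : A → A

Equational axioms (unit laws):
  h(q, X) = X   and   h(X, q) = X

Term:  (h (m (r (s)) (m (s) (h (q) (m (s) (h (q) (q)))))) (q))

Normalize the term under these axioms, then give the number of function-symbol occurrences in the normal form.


size = 8

1. (h (m (r (s)) (m (s) (h (q) (m (s) (h (q) (q)))))) (q))  →  (m (r (s)) (m (s) (h (q) (m (s) (h (q) (q))))))
2. (m (r (s)) (m (s) (h (q) (m (s) (h (q) (q))))))  →  (m (r (s)) (m (s) (m (s) (h (q) (q)))))
3. (m (r (s)) (m (s) (m (s) (h (q) (q)))))  →  (m (r (s)) (m (s) (m (s) (q))))
normal form: (m (r (s)) (m (s) (m (s) (q))))


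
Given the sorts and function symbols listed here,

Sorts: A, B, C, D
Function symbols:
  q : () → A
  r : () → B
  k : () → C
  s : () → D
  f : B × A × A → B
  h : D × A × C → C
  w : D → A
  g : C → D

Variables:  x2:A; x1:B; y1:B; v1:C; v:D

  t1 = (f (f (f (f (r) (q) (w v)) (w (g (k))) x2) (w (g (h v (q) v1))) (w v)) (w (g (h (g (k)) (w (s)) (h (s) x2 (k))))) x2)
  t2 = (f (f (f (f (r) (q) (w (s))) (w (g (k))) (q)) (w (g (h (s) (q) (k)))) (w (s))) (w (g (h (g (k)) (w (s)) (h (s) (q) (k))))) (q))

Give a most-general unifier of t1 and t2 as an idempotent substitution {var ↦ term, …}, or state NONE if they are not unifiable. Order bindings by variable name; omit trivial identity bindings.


{v ↦ (s), v1 ↦ (k), x2 ↦ (q)}


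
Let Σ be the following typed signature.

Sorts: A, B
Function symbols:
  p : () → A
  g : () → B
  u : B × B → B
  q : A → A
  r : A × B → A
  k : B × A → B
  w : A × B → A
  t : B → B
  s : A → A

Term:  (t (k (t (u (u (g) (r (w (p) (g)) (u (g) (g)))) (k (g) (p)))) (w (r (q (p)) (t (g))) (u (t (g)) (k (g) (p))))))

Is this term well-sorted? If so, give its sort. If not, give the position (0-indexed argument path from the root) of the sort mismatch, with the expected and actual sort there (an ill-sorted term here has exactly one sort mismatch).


ill-sorted at position [0, 0, 0, 0, 1]: expected B, got A

          (g) : B
              (p) : A
              (g) : B
            (w (p) (g)) : A
              (g) : B
              (g) : B
            (u (g) (g)) : B
          (r (w (p) (g)) (u (g) (g))) : A
        (u (g) (r (w (p) (g)) (u (g) (g)))) : ✗ arg 1 at [0, 0, 0, 0, 1] has sort A, expected B
          (g) : B
          (p) : A
        (k (g) (p)) : B
          (p) : A
        (q (p)) : A
          (g) : B
        (t (g)) : B
      (r (q (p)) (t (g))) : A
          (g) : B
        (t (g)) : B
          (g) : B
          (p) : A
        (k (g) (p)) : B
      (u (t (g)) (k (g) (p))) : B
    (w (r (q (p)) (t (g))) (u (t (g)) (k (g) (p)))) : A


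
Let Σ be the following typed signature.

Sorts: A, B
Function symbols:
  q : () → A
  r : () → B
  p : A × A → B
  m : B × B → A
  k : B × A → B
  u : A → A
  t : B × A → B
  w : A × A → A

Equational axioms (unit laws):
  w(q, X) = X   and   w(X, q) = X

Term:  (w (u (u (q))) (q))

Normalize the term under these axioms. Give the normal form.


1. (w (u (u (q))) (q))  →  (u (u (q)))

normal form = (u (u (q)))


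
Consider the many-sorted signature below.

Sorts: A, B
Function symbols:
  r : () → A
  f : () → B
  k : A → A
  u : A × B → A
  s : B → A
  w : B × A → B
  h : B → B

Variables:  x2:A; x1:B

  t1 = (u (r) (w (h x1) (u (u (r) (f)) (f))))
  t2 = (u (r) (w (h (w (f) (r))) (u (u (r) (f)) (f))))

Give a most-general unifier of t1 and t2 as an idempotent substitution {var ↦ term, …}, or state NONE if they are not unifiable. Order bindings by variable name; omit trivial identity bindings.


{x1 ↦ (w (f) (r))}


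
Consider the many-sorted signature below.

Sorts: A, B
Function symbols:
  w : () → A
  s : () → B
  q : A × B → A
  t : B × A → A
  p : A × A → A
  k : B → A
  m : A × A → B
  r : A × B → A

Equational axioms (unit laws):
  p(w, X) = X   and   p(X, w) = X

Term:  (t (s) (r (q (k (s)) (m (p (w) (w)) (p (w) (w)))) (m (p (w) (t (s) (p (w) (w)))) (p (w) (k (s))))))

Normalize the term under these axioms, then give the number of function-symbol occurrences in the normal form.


size = 15

1. (t (s) (r (q (k (s)) (m (p (w) (w)) (p (w) (w)))) (m (p (w) (t (s) (p (w) (w)))) (p (w) (k (s))))))  →  (t (s) (r (q (k (s)) (m (w) (p (w) (w)))) (m (p (w) (t (s) (p (w) (w)))) (p (w) (k (s))))))
2. (t (s) (r (q (k (s)) (m (w) (p (w) (w)))) (m (p (w) (t (s) (p (w) (w)))) (p (w) (k (s))))))  →  (t (s) (r (q (k (s)) (m (w) (w))) (m (p (w) (t (s) (p (w) (w)))) (p (w) (k (s))))))
3. (t (s) (r (q (k (s)) (m (w) (w))) (m (p (w) (t (s) (p (w) (w)))) (p (w) (k (s))))))  →  (t (s) (r (q (k (s)) (m (w) (w))) (m (t (s) (p (w) (w))) (p (w) (k (s))))))
4. (t (s) (r (q (k (s)) (m (w) (w))) (m (t (s) (p (w) (w))) (p (w) (k (s))))))  →  (t (s) (r (q (k (s)) (m (w) (w))) (m (t (s) (w)) (p (w) (k (s))))))
5. (t (s) (r (q (k (s)) (m (w) (w))) (m (t (s) (w)) (p (w) (k (s))))))  →  (t (s) (r (q (k (s)) (m (w) (w))) (m (t (s) (w)) (k (s)))))
normal form: (t (s) (r (q (k (s)) (m (w) (w))) (m (t (s) (w)) (k (s)))))


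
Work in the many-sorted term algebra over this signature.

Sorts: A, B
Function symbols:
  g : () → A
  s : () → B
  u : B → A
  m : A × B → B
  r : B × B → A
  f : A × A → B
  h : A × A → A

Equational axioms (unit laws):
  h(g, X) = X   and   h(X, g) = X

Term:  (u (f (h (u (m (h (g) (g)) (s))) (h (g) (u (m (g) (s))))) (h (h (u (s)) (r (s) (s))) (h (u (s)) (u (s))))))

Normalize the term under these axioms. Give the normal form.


1. (u (f (h (u (m (h (g) (g)) (s))) (h (g) (u (m (g) (s))))) (h (h (u (s)) (r (s) (s))) (h (u (s)) (u (s))))))  →  (u (f (h (u (m (g) (s))) (h (g) (u (m (g) (s))))) (h (h (u (s)) (r (s) (s))) (h (u (s)) (u (s))))))
2. (u (f (h (u (m (g) (s))) (h (g) (u (m (g) (s))))) (h (h (u (s)) (r (s) (s))) (h (u (s)) (u (s))))))  →  (u (f (h (u (m (g) (s))) (u (m (g) (s)))) (h (h (u (s)) (r (s) (s))) (h (u (s)) (u (s))))))

normal form = (u (f (h (u (m (g) (s))) (u (m (g) (s)))) (h (h (u (s)) (r (s) (s))) (h (u (s)) (u (s))))))


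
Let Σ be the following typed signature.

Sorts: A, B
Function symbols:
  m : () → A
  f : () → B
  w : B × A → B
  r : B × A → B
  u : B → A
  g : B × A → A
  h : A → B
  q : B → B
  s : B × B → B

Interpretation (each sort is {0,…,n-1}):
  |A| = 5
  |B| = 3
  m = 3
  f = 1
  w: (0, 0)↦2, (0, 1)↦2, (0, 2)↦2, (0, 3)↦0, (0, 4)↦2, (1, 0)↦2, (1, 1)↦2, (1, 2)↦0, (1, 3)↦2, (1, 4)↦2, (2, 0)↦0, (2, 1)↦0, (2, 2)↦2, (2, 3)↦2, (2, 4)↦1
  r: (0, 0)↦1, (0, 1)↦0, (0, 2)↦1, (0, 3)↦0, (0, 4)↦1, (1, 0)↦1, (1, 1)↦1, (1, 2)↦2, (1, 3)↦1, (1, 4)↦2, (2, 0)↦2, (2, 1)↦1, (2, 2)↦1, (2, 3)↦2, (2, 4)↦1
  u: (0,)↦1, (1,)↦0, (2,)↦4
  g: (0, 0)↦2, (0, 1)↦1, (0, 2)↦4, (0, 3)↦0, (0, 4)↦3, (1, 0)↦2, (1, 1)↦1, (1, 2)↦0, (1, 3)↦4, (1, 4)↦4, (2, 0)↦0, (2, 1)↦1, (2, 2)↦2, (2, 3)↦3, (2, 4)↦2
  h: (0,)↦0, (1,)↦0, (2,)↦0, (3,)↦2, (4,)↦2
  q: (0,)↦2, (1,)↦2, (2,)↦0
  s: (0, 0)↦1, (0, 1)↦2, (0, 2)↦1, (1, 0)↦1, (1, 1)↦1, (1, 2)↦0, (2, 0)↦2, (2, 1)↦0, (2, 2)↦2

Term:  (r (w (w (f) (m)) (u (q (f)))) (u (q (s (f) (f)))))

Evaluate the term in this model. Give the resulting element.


value = 2

  f = 1
  m = 3
  (w (f) (m)) = w(1, 3) = 2
  f = 1
  (q (f)) = q(1,) = 2
  (u (q (f))) = u(2,) = 4
  (w (w (f) (m)) (u (q (f)))) = w(2, 4) = 1
  f = 1
  f = 1
  (s (f) (f)) = s(1, 1) = 1
  (q (s (f) (f))) = q(1,) = 2
  (u (q (s (f) (f)))) = u(2,) = 4
  (r (w (w (f) (m)) (u (q (f)))) (u (q (s (f) (f))))) = r(1, 4) = 2


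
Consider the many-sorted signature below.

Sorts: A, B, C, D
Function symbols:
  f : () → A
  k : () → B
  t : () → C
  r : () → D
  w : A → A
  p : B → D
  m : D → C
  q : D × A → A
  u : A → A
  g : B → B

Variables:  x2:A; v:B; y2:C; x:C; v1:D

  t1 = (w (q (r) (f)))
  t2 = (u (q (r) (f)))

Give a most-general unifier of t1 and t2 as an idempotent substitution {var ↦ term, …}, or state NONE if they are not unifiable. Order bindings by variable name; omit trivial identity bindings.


head clash or occurs-check failure — not unifiable

NONE (not unifiable)


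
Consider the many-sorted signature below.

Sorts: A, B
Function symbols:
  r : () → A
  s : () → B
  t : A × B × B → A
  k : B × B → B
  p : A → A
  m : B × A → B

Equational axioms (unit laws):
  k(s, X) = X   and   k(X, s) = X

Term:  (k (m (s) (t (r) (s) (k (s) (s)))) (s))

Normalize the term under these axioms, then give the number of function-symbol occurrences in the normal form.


size = 6

1. (k (m (s) (t (r) (s) (k (s) (s)))) (s))  →  (m (s) (t (r) (s) (k (s) (s))))
2. (m (s) (t (r) (s) (k (s) (s))))  →  (m (s) (t (r) (s) (s)))
normal form: (m (s) (t (r) (s) (s)))


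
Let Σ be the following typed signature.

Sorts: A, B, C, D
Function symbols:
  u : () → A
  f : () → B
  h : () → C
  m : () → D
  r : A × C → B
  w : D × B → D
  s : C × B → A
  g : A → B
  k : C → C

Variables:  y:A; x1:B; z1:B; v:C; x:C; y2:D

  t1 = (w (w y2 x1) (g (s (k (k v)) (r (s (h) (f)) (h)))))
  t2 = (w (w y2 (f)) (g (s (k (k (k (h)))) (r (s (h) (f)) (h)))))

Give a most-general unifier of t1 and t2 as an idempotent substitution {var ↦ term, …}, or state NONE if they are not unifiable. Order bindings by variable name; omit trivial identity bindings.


{v ↦ (k (h)), x1 ↦ (f)}


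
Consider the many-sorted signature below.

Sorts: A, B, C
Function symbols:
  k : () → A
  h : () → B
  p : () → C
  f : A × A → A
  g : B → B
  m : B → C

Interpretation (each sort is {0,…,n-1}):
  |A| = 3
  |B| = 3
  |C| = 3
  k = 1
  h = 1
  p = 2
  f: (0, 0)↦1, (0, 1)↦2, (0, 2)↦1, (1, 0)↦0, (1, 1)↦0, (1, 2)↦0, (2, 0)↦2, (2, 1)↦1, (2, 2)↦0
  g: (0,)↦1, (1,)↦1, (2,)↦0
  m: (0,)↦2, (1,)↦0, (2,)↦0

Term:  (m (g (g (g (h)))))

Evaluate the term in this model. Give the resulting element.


  h = 1
  (g (h)) = g(1,) = 1
  (g (g (h))) = g(1,) = 1
  (g (g (g (h)))) = g(1,) = 1
  (m (g (g (g (h))))) = m(1,) = 0

value = 0


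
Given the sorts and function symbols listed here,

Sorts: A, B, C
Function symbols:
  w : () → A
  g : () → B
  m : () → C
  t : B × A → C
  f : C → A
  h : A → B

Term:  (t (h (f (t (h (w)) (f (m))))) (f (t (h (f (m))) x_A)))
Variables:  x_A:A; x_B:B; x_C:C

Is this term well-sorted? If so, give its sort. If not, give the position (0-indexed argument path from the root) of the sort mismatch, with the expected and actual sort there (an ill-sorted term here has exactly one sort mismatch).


          (w) : A
        (h (w)) : B
          (m) : C
        (f (m)) : A
      (t (h (w)) (f (m))) : C
    (f (t (h (w)) (f (m)))) : A
  (h (f (t (h (w)) (f (m))))) : B
          (m) : C
        (f (m)) : A
      (h (f (m))) : B
      x_A : A
    (t (h (f (m))) x_A) : C
  (f (t (h (f (m))) x_A)) : A
(t (h (f (t (h (w)) (f (m))))) (f (t (h (f (m))) x_A))) : C

well-sorted; sort = C


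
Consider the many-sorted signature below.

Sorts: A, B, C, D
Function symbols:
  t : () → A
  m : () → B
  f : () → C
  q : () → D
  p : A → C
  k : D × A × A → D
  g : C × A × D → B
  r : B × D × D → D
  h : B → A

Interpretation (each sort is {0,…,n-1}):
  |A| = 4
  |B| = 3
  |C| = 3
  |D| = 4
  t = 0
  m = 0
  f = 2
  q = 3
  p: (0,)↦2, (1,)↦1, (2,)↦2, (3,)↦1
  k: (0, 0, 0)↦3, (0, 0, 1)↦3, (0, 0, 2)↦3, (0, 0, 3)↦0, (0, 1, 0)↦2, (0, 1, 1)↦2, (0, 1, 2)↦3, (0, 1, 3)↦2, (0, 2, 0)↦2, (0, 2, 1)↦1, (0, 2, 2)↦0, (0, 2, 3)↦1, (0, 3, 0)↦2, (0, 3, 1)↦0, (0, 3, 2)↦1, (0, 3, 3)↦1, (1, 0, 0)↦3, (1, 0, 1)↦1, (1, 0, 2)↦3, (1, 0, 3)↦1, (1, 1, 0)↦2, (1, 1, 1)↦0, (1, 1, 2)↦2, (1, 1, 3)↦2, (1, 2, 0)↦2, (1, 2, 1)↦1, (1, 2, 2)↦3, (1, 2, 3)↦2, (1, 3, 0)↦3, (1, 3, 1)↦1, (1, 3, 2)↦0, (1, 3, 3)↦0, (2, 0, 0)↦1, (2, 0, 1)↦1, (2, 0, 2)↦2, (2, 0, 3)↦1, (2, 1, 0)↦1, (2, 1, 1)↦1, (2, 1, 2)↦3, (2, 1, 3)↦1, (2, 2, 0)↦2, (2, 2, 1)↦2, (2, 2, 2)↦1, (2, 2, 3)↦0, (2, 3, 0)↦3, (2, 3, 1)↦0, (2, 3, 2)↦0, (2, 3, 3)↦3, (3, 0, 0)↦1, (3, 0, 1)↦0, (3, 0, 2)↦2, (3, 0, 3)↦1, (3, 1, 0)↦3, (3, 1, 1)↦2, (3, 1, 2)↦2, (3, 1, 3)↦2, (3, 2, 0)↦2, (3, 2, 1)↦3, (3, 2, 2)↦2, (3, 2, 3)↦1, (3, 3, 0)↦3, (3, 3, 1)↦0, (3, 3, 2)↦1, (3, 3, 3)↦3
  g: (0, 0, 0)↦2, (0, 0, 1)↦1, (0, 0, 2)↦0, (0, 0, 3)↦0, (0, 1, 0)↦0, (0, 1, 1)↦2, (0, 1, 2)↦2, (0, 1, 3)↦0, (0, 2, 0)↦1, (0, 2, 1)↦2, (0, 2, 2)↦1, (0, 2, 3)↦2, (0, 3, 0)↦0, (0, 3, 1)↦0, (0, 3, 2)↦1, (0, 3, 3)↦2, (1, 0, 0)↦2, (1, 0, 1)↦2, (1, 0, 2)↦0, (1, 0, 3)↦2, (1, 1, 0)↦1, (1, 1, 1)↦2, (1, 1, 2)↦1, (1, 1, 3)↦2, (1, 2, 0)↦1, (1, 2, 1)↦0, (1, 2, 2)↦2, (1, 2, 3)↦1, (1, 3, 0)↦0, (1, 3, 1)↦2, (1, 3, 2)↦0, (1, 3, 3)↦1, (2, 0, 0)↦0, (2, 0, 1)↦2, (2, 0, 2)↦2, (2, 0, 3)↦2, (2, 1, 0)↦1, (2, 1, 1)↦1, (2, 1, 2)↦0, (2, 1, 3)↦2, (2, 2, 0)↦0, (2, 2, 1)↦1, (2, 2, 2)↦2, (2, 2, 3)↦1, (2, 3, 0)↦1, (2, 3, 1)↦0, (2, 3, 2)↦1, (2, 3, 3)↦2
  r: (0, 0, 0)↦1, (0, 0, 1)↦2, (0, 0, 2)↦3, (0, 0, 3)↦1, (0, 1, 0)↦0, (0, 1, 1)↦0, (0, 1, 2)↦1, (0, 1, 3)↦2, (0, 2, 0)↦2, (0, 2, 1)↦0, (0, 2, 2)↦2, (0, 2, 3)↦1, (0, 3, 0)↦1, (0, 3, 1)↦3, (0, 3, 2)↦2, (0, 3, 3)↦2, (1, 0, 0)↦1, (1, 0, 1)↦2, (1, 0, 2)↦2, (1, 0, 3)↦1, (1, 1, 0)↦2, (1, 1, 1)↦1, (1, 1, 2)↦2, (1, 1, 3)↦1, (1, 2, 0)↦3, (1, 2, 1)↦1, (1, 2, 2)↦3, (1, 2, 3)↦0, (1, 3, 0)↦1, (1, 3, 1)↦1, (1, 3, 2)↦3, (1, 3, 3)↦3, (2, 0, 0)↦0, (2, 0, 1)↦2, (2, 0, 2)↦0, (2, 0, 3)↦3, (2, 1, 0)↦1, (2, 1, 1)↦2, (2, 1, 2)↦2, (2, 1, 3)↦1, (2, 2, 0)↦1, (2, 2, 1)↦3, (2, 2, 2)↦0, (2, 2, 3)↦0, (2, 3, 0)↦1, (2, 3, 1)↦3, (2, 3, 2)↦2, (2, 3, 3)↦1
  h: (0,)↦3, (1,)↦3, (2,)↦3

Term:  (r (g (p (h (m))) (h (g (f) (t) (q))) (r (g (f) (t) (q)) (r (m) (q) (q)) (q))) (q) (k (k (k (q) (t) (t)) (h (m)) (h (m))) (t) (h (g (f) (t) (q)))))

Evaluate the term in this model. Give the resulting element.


value = 1

  m = 0
  (h (m)) = h(0,) = 3
  (p (h (m))) = p(3,) = 1
  f = 2
  t = 0
  q = 3
  (g (f) (t) (q)) = g(2, 0, 3) = 2
  (h (g (f) (t) (q))) = h(2,) = 3
  f = 2
  t = 0
  q = 3
  (g (f) (t) (q)) = g(2, 0, 3) = 2
  m = 0
  q = 3
  q = 3
  (r (m) (q) (q)) = r(0, 3, 3) = 2
  q = 3
  (r (g (f) (t) (q)) (r (m) (q) (q)) (q)) = r(2, 2, 3) = 0
  (g (p (h (m))) (h (g (f) (t) (q))) (r (g (f) (t) (q)) (r (m) (q) (q)) (q))) = g(1, 3, 0) = 0
  q = 3
  q = 3
  t = 0
  t = 0
  (k (q) (t) (t)) = k(3, 0, 0) = 1
  m = 0
  (h (m)) = h(0,) = 3
  m = 0
  (h (m)) = h(0,) = 3
  (k (k (q) (t) (t)) (h (m)) (h (m))) = k(1, 3, 3) = 0
  t = 0
  f = 2
  t = 0
  q = 3
  (g (f) (t) (q)) = g(2, 0, 3) = 2
  (h (g (f) (t) (q))) = h(2,) = 3
  (k (k (k (q) (t) (t)) (h (m)) (h (m))) (t) (h (g (f) (t) (q)))) = k(0, 0, 3) = 0
  (r (g (p (h (m))) (h (g (f) (t) (q))) (r (g (f) (t) (q)) (r (m) (q) (q)) (q))) (q) (k (k (k (q) (t) (t)) (h (m)) (h (m))) (t) (h (g (f) (t) (q))))) = r(0, 3, 0) = 1


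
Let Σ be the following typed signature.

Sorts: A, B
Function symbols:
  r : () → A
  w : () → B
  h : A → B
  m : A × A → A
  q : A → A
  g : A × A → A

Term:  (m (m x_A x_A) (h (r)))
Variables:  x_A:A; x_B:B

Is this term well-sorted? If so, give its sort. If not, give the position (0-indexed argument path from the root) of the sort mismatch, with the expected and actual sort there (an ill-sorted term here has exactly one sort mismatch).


    x_A : A
    x_A : A
  (m x_A x_A) : A
    (r) : A
  (h (r)) : B
(m (m x_A x_A) (h (r))) : ✗ arg 1 at [1] has sort B, expected A

ill-sorted at position [1]: expected A, got B


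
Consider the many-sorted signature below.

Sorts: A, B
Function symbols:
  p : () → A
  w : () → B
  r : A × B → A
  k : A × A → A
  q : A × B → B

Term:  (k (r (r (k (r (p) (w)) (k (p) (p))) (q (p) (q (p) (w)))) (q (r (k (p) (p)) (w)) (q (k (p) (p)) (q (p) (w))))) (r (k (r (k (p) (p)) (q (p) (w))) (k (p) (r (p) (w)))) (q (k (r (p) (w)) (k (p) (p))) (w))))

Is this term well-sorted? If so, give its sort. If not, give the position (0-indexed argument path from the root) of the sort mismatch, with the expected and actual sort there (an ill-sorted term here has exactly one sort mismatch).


          (p) : A
          (w) : B
        (r (p) (w)) : A
          (p) : A
          (p) : A
        (k (p) (p)) : A
      (k (r (p) (w)) (k (p) (p))) : A
        (p) : A
          (p) : A
          (w) : B
        (q (p) (w)) : B
      (q (p) (q (p) (w))) : B
    (r (k (r (p) (w)) (k (p) (p))) (q (p) (q (p) (w)))) : A
          (p) : A
          (p) : A
        (k (p) (p)) : A
        (w) : B
      (r (k (p) (p)) (w)) : A
          (p) : A
          (p) : A
        (k (p) (p)) : A
          (p) : A
          (w) : B
        (q (p) (w)) : B
      (q (k (p) (p)) (q (p) (w))) : B
    (q (r (k (p) (p)) (w)) (q (k (p) (p)) (q (p) (w)))) : B
  (r (r (k (r (p) (w)) (k (p) (p))) (q (p) (q (p) (w)))) (q (r (k (p) (p)) (w)) (q (k (p) (p)) (q (p) (w))))) : A
          (p) : A
          (p) : A
        (k (p) (p)) : A
          (p) : A
          (w) : B
        (q (p) (w)) : B
      (r (k (p) (p)) (q (p) (w))) : A
        (p) : A
          (p) : A
          (w) : B
        (r (p) (w)) : A
      (k (p) (r (p) (w))) : A
    (k (r (k (p) (p)) (q (p) (w))) (k (p) (r (p) (w)))) : A
          (p) : A
          (w) : B
        (r (p) (w)) : A
          (p) : A
          (p) : A
        (k (p) (p)) : A
      (k (r (p) (w)) (k (p) (p))) : A
      (w) : B
    (q (k (r (p) (w)) (k (p) (p))) (w)) : B
  (r (k (r (k (p) (p)) (q (p) (w))) (k (p) (r (p) (w)))) (q (k (r (p) (w)) (k (p) (p))) (w))) : A
(k (r (r (k (r (p) (w)) (k (p) (p))) (q (p) (q (p) (w)))) (q (r (k (p) (p)) (w)) (q (k (p) (p)) (q (p) (w))))) (r (k (r (k (p) (p)) (q (p) (w))) (k (p) (r (p) (w)))) (q (k (r (p) (w)) (k (p) (p))) (w)))) : A

well-sorted; sort = A


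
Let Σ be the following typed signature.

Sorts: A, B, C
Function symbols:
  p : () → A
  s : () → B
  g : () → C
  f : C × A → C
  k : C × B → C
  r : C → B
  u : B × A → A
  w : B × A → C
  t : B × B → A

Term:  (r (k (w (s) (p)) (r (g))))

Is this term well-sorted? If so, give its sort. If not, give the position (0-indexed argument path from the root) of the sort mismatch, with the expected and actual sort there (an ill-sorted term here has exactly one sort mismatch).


well-sorted; sort = B

      (s) : B
      (p) : A
    (w (s) (p)) : C
      (g) : C
    (r (g)) : B
  (k (w (s) (p)) (r (g))) : C
(r (k (w (s) (p)) (r (g)))) : B


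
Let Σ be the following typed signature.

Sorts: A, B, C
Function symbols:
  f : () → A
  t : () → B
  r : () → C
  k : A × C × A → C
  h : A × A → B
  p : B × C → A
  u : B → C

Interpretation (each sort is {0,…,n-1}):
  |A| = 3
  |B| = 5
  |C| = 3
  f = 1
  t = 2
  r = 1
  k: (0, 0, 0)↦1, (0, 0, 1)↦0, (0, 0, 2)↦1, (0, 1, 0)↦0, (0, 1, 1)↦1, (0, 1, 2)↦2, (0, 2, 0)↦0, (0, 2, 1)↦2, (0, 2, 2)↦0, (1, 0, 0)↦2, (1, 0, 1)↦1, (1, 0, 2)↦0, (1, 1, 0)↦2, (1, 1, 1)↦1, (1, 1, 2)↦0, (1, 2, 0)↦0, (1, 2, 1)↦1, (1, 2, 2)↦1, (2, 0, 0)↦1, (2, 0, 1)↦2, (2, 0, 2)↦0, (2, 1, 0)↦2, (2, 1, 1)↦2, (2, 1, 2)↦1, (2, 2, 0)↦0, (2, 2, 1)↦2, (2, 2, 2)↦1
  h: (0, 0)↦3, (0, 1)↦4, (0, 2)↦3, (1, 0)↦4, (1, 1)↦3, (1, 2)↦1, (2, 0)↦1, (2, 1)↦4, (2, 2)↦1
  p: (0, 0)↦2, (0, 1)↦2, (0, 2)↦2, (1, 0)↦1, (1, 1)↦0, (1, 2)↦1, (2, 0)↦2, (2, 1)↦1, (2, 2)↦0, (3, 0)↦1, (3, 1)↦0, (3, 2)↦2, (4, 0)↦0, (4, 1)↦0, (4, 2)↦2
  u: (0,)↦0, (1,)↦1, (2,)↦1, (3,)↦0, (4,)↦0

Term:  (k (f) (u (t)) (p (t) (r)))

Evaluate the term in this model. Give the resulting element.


value = 1

  f = 1
  t = 2
  (u (t)) = u(2,) = 1
  t = 2
  r = 1
  (p (t) (r)) = p(2, 1) = 1
  (k (f) (u (t)) (p (t) (r))) = k(1, 1, 1) = 1


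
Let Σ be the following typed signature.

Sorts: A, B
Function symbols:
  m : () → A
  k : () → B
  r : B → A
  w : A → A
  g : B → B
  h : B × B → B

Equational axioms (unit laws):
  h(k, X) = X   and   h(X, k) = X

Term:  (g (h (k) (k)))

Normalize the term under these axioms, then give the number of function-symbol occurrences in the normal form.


1. (g (h (k) (k)))  →  (g (k))
normal form: (g (k))

size = 2


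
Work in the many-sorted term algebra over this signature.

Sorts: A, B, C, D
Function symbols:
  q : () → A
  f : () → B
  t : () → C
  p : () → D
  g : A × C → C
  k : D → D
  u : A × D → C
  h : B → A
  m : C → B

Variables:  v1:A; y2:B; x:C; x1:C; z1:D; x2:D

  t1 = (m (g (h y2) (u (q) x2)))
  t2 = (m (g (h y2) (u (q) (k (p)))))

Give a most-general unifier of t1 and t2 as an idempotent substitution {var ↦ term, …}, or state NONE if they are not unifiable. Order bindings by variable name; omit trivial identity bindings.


{x2 ↦ (k (p))}


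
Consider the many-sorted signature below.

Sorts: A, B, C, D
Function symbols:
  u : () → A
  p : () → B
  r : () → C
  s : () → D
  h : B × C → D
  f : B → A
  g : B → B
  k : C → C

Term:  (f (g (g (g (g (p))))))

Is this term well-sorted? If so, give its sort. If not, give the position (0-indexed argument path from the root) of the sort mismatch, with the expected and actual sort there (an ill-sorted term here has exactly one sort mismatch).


          (p) : B
        (g (p)) : B
      (g (g (p))) : B
    (g (g (g (p)))) : B
  (g (g (g (g (p))))) : B
(f (g (g (g (g (p)))))) : A

well-sorted; sort = A


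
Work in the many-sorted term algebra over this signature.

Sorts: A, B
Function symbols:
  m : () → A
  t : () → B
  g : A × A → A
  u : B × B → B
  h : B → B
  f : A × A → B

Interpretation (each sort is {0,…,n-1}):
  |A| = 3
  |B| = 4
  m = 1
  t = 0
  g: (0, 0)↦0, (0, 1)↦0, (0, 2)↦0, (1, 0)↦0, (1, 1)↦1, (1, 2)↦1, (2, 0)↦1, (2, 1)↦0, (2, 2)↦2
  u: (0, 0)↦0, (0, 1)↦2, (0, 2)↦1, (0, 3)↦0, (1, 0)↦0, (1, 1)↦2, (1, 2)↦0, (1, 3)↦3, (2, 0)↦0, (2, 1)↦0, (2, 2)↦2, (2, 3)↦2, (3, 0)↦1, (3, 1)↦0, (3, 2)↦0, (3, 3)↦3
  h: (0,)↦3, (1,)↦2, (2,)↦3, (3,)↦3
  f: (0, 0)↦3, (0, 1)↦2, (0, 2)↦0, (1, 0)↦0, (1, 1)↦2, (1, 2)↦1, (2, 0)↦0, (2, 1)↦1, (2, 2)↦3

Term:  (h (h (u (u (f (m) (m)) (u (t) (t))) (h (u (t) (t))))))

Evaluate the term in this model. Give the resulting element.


value = 3

  m = 1
  m = 1
  (f (m) (m)) = f(1, 1) = 2
  t = 0
  t = 0
  (u (t) (t)) = u(0, 0) = 0
  (u (f (m) (m)) (u (t) (t))) = u(2, 0) = 0
  t = 0
  t = 0
  (u (t) (t)) = u(0, 0) = 0
  (h (u (t) (t))) = h(0,) = 3
  (u (u (f (m) (m)) (u (t) (t))) (h (u (t) (t)))) = u(0, 3) = 0
  (h (u (u (f (m) (m)) (u (t) (t))) (h (u (t) (t))))) = h(0,) = 3
  (h (h (u (u (f (m) (m)) (u (t) (t))) (h (u (t) (t)))))) = h(3,) = 3


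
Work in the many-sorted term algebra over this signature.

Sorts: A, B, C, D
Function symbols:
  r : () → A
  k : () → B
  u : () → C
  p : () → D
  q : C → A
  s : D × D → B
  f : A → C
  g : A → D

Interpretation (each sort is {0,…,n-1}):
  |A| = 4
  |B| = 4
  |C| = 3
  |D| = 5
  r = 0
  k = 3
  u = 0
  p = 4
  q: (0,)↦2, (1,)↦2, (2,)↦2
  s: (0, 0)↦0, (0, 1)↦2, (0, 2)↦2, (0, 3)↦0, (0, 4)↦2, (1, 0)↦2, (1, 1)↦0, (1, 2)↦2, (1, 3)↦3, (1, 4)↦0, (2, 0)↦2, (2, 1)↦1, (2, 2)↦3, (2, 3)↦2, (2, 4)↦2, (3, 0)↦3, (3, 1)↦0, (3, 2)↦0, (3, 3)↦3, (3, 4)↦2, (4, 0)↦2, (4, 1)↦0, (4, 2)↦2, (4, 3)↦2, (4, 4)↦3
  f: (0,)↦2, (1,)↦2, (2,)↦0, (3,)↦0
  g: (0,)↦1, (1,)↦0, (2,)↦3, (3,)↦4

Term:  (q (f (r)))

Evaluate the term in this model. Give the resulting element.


  r = 0
  (f (r)) = f(0,) = 2
  (q (f (r))) = q(2,) = 2

value = 2


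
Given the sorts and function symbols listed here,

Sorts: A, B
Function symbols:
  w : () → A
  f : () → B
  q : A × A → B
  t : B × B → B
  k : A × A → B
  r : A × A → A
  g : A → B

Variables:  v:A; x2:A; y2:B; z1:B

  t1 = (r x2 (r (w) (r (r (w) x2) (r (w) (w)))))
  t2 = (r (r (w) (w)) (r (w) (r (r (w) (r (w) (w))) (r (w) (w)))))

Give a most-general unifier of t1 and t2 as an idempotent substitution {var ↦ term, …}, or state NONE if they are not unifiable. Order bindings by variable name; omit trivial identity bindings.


{x2 ↦ (r (w) (w))}


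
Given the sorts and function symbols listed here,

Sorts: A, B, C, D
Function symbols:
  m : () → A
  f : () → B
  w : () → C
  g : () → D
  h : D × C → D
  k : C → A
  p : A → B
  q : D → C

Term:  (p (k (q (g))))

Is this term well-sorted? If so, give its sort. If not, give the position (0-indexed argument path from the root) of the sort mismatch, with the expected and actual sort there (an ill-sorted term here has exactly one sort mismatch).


      (g) : D
    (q (g)) : C
  (k (q (g))) : A
(p (k (q (g)))) : B

well-sorted; sort = B


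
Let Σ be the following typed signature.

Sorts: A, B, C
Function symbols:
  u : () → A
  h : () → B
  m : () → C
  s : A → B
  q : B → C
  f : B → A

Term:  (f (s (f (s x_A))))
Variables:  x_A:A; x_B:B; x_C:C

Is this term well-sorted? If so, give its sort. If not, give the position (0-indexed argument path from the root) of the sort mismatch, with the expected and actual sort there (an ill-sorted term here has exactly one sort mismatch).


well-sorted; sort = A

        x_A : A
      (s x_A) : B
    (f (s x_A)) : A
  (s (f (s x_A))) : B
(f (s (f (s x_A)))) : A


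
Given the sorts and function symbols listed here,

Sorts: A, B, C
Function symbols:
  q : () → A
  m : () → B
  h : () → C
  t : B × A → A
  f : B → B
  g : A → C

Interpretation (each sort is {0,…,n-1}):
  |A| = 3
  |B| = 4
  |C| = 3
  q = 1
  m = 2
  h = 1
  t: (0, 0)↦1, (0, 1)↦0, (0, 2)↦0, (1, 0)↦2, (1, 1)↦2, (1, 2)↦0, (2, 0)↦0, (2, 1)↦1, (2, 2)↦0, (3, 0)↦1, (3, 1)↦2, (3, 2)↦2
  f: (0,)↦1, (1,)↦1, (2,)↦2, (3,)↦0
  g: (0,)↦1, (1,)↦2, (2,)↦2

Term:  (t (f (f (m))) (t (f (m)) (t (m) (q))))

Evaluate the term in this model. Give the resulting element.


  m = 2
  (f (m)) = f(2,) = 2
  (f (f (m))) = f(2,) = 2
  m = 2
  (f (m)) = f(2,) = 2
  m = 2
  q = 1
  (t (m) (q)) = t(2, 1) = 1
  (t (f (m)) (t (m) (q))) = t(2, 1) = 1
  (t (f (f (m))) (t (f (m)) (t (m) (q)))) = t(2, 1) = 1

value = 1


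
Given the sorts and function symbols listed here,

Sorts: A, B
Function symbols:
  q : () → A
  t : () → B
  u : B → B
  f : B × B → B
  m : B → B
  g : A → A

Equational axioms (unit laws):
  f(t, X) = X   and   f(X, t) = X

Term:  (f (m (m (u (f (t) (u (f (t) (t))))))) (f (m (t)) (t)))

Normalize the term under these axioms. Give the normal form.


normal form = (f (m (m (u (u (t))))) (m (t)))

1. (f (m (m (u (f (t) (u (f (t) (t))))))) (f (m (t)) (t)))  →  (f (m (m (u (u (f (t) (t)))))) (f (m (t)) (t)))
2. (f (m (m (u (u (f (t) (t)))))) (f (m (t)) (t)))  →  (f (m (m (u (u (t))))) (f (m (t)) (t)))
3. (f (m (m (u (u (t))))) (f (m (t)) (t)))  →  (f (m (m (u (u (t))))) (m (t)))


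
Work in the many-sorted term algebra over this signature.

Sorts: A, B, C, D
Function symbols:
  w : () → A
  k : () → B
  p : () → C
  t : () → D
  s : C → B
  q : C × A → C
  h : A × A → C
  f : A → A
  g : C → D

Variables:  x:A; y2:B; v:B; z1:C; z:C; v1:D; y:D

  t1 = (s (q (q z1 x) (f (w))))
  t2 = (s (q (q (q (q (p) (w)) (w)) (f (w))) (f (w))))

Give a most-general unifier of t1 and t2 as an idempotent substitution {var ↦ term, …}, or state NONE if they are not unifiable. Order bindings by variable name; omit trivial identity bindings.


{x ↦ (f (w)), z1 ↦ (q (q (p) (w)) (w))}


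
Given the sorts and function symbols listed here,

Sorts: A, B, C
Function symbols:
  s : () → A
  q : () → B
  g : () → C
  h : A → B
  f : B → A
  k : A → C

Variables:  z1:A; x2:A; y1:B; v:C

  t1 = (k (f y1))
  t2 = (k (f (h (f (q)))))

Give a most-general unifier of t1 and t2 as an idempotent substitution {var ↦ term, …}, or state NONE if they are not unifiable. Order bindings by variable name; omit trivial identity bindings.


{y1 ↦ (h (f (q)))}


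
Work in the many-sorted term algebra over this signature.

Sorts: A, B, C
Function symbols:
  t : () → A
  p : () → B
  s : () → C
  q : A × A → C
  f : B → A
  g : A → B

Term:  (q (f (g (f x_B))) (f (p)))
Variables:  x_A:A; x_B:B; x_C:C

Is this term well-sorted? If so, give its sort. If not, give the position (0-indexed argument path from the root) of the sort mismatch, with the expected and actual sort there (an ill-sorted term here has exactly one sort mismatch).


        x_B : B
      (f x_B) : A
    (g (f x_B)) : B
  (f (g (f x_B))) : A
    (p) : B
  (f (p)) : A
(q (f (g (f x_B))) (f (p))) : C

well-sorted; sort = C


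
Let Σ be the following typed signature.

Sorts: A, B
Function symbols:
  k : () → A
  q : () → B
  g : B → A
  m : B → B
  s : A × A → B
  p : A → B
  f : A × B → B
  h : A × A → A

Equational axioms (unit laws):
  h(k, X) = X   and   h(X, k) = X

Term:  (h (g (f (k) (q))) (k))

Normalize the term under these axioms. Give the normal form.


1. (h (g (f (k) (q))) (k))  →  (g (f (k) (q)))

normal form = (g (f (k) (q)))
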